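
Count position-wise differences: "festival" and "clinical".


Comparing character by character (same length = 8):
  Pos 0: 'f' vs 'c' !=
  Pos 1: 'e' vs 'l' !=
  Pos 2: 's' vs 'i' !=
  Pos 3: 't' vs 'n' !=
  Pos 4: 'i' vs 'i' =
  Pos 5: 'v' vs 'c' !=
  Pos 6: 'a' vs 'a' =
  Pos 7: 'l' vs 'l' =
Hamming distance = 5


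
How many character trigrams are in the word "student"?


Word: "student" (length 7)
Number of 3-grams = length - 3 + 1 = 7 - 3 + 1
= 5


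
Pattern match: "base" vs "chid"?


Pattern of "base": [0, 1, 2, 3]
Pattern of "chid": [0, 1, 2, 3]
Patterns match
Same pattern = Yes


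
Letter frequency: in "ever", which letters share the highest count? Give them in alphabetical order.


Word: "ever"
Letter counts:
  'e': 2
  'r': 1
  'v': 1
Maximum count = 2
Most frequent = 'e' (2 times each)


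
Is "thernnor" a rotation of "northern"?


Word: "northern", Candidate: "thernnor"
Method: check if candidate is substring of word+word
"northernnorthern" contains "thernnor"? Yes
Is rotation = Yes


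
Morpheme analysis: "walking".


Word: "walking"
Morphemes: walk / -ing
Each morpheme carries meaning
= 2 morphemes


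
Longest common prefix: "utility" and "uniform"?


Word 1: "utility"
Word 2: "uniform"
Comparing from start:
  Pos 0: 'u' == 'u'
  Pos 1: 't' != 'n' (stop)
LCP = "u" (length 1)


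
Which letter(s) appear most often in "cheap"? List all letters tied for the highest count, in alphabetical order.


Word: "cheap"
Letter counts:
  'a': 1
  'c': 1
  'e': 1
  'h': 1
  'p': 1
Maximum count = 1
Most frequent = 'a', 'c', 'e', 'h', 'p' (1 time each)


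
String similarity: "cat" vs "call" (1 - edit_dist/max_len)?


Word 1: "cat" (length 3)
Word 2: "call" (length 4)
One optimal edit sequence:
  1. keep 'c'
  2. keep 'a'
  3. insert 'l'  (+1)
  4. substitute 't' -> 'l'  (+1)
Edit distance = 2
Max length = max(3, 4) = 4
Similarity = 1 - 2/4
= 0.5000


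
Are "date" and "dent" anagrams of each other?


Word 1: "date" → sorted: adet
Word 2: "dent" → sorted: dent
Same letters? adet != dent
Anagram = No


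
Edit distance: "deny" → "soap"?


Word 1: "deny" (length 4)
Word 2: "soap" (length 4)
One optimal edit sequence (insert/delete/substitute each cost 1):
  1. substitute 'd' -> 's'  (+1)
  2. substitute 'e' -> 'o'  (+1)
  3. substitute 'n' -> 'a'  (+1)
  4. substitute 'y' -> 'p'  (+1)
Total edit operations: 4
Edit distance = 4


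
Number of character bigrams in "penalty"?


Word: "penalty" (length 7)
Number of 2-grams = length - 2 + 1 = 7 - 2 + 1
= 6


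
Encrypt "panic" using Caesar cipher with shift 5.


Word: "panic"
Shift: 5
Each letter → (letter + shift) mod 26:
  'p' (15) + 5 = 20 → 'u'
  'a' (0) + 5 = 5 → 'f'
  'n' (13) + 5 = 18 → 's'
  'i' (8) + 5 = 13 → 'n'
  'c' (2) + 5 = 7 → 'h'
Result = "ufsnh"


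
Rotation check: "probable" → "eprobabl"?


Word: "probable", Candidate: "eprobabl"
Method: check if candidate is substring of word+word
"probableprobable" contains "eprobabl"? Yes
Is rotation = Yes


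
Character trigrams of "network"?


Word: "network" (length 7)
Number of trigrams = 7 - 3 + 1 = 5
  Position 0: "net"
  Position 1: "etw"
  Position 2: "two"
  Position 3: "wor"
  Position 4: "ork"
Trigrams = "net", "etw", "two", "wor", "ork"


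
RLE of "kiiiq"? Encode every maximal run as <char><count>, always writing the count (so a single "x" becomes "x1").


String: "kiiiq"
Scanning for consecutive runs:
  'k' x 1
  'i' x 3
  'q' x 1
RLE = "k1i3q1"


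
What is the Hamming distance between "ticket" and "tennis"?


Comparing character by character (same length = 6):
  Pos 0: 't' vs 't' =
  Pos 1: 'i' vs 'e' !=
  Pos 2: 'c' vs 'n' !=
  Pos 3: 'k' vs 'n' !=
  Pos 4: 'e' vs 'i' !=
  Pos 5: 't' vs 's' !=
Hamming distance = 5


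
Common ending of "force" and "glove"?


Word 1: "force"
Word 2: "glove"
Comparing from end:
  Pos -1: 'e' == 'e'
  Pos -2: 'c' != 'v' (stop)
LCS = "e" (length 1)


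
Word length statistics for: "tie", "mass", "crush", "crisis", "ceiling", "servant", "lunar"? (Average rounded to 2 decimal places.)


Lengths: "tie"=3, "mass"=4, "crush"=5, "crisis"=6, "ceiling"=7, "servant"=7, "lunar"=5
Sum = 37, Count = 7
Average = 37/7 = 5.29
= avg=5.29, min=3, max=7


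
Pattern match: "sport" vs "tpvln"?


Pattern of "sport": [0, 1, 2, 3, 4]
Pattern of "tpvln": [0, 1, 2, 3, 4]
Patterns match
Same pattern = Yes


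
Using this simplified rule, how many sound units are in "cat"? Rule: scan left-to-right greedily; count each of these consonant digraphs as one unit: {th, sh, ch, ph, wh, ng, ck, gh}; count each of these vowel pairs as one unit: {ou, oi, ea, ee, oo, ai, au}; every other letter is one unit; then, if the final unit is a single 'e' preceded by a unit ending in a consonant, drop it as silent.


Word: "cat" (3 letters)
Left-to-right scan:
  [1] 'c' (letter)
  [2] 'a' (letter)
  [3] 't' (letter)
Units from scan: 3
Sound units = 3 units


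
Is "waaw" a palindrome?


Word: "waaw"
Reversed: "waaw"
Forward == Backward? waaw == waaw
Palindrome = Yes


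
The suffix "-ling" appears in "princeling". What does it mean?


Suffix: -ling
As in: princeling -> prince + -ling
Meaning = small / young


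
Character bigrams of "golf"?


Word: "golf" (length 4)
Number of bigrams = 4 - 2 + 1 = 3
  Position 0: "go"
  Position 1: "ol"
  Position 2: "lf"
Bigrams = "go", "ol", "lf"


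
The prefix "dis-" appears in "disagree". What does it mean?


Prefix: dis-
Example: disagree = dis- + agree
Meaning = not / opposite


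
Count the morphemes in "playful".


Word: "playful"
Morphemes: play / -ful
Each morpheme carries meaning
= 2 morphemes


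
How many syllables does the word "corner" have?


Word: "corner"
Syllable breakdown: cor · ner
Counting: 2 parts
= 2 syllables


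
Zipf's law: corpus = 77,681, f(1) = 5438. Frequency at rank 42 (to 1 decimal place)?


Zipf's law: f(r) = f(1) / r
f(1) = 5438
f(42) = 5438 / 42
= 129.5 occurrences


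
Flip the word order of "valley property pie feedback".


Original: "valley property pie feedback"
Words (1..n): valley | property | pie | feedback
Reversed (n..1): feedback | pie | property | valley
Result = "feedback pie property valley"


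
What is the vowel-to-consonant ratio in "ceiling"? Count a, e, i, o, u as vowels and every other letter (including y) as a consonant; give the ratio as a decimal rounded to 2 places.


Word: "ceiling"
Vowels (a,e,i,o,u): 3
Consonants: 4
Ratio = 3/4
= 0.75


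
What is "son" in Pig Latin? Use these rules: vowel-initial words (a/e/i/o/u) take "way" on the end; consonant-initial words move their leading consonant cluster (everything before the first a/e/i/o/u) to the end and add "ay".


Word: "son"
Starts with consonant(s) → move to end, add 'ay'
Consonant cluster: "s"
Pig Latin = "onsay"


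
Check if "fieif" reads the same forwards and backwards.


Word: "fieif"
Reversed: "fieif"
Forward == Backward? fieif == fieif
Palindrome = Yes


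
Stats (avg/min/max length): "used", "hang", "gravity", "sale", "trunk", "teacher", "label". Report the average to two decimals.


Lengths: "used"=4, "hang"=4, "gravity"=7, "sale"=4, "trunk"=5, "teacher"=7, "label"=5
Sum = 36, Count = 7
Average = 36/7 = 5.14
= avg=5.14, min=4, max=7


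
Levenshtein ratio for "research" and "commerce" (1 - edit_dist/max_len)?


Word 1: "research" (length 8)
Word 2: "commerce" (length 8)
One optimal edit sequence:
  1. substitute 'r' -> 'c'  (+1)
  2. substitute 'e' -> 'o'  (+1)
  3. substitute 's' -> 'm'  (+1)
  4. substitute 'e' -> 'm'  (+1)
  5. substitute 'a' -> 'e'  (+1)
  6. keep 'r'
  7. keep 'c'
  8. substitute 'h' -> 'e'  (+1)
Edit distance = 6
Max length = max(8, 8) = 8
Similarity = 1 - 6/8
= 0.2500


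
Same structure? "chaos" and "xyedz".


Pattern of "chaos": [0, 1, 2, 3, 4]
Pattern of "xyedz": [0, 1, 2, 3, 4]
Patterns match
Same pattern = Yes


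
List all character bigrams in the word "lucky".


Word: "lucky" (length 5)
Number of bigrams = 5 - 2 + 1 = 4
  Position 0: "lu"
  Position 1: "uc"
  Position 2: "ck"
  Position 3: "ky"
Bigrams = "lu", "uc", "ck", "ky"


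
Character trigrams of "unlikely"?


Word: "unlikely" (length 8)
Number of trigrams = 8 - 3 + 1 = 6
  Position 0: "unl"
  Position 1: "nli"
  Position 2: "lik"
  Position 3: "ike"
  Position 4: "kel"
  Position 5: "ely"
Trigrams = "unl", "nli", "lik", "ike", "kel", "ely"


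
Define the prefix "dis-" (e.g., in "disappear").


Prefix: dis-
As in: disappear -> dis- + appear
Meaning = not / opposite


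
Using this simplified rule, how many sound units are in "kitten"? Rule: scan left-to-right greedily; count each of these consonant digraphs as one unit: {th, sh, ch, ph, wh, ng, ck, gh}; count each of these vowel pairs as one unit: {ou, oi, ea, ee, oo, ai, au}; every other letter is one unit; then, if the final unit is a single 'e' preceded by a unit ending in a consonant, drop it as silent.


Word: "kitten" (6 letters)
Left-to-right scan:
  (1) 'k' (letter)
  (2) 'i' (letter)
  (3) 't' (letter)
  (4) 't' (letter)
  (5) 'e' (letter)
  (6) 'n' (letter)
Units from scan: 6
Sound units = 6 units


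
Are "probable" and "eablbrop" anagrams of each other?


Word 1: "probable" → sorted: abbelopr
Word 2: "eablbrop" → sorted: abbelopr
Same letters? abbelopr == abbelopr
Anagram = Yes


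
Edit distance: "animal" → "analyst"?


Word 1: "animal" (length 6)
Word 2: "analyst" (length 7)
One optimal edit sequence (insert/delete/substitute each cost 1):
  1. keep 'a'
  2. keep 'n'
  3. insert 'a'  (+1)
  4. substitute 'i' -> 'l'  (+1)
  5. substitute 'm' -> 'y'  (+1)
  6. substitute 'a' -> 's'  (+1)
  7. substitute 'l' -> 't'  (+1)
Total edit operations: 5
Edit distance = 5


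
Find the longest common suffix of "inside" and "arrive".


Word 1: "inside"
Word 2: "arrive"
Comparing from end:
  Pos -1: 'e' == 'e'
  Pos -2: 'd' != 'v' (stop)
LCS = "e" (length 1)


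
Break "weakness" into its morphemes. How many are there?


Word: "weakness"
Morphemes: weak + -ness
Each morpheme carries meaning
= 2 morphemes


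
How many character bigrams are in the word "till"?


Word: "till" (length 4)
Number of 2-grams = length - 2 + 1 = 4 - 2 + 1
= 3


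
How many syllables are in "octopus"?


Word: "octopus"
Syllable breakdown: oc-to-pus
Counting: 3 parts
= 3 syllables


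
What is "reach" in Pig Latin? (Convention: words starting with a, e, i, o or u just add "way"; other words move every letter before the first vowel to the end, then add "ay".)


Word: "reach"
Starts with consonant(s) → move to end, add 'ay'
Consonant cluster: "r"
Pig Latin = "eachray"


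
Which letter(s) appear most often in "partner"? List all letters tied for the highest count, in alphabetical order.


Word: "partner"
Letter counts:
  'a': 1
  'e': 1
  'n': 1
  'p': 1
  'r': 2
  't': 1
Maximum count = 2
Most frequent = 'r' (2 times each)


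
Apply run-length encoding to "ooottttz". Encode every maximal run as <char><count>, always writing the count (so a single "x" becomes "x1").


String: "ooottttz"
Scanning for consecutive runs:
  'o' x 3
  't' x 4
  'z' x 1
RLE = "o3t4z1"


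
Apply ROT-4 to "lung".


Word: "lung"
Shift: 4
Each letter → (letter + shift) mod 26:
  'l' (11) + 4 = 15 → 'p'
  'u' (20) + 4 = 24 → 'y'
  'n' (13) + 4 = 17 → 'r'
  'g' (6) + 4 = 10 → 'k'
Result = "pyrk"


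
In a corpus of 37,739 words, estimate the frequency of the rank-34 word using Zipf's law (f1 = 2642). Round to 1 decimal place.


Zipf's law: f(r) = f(1) / r
f(1) = 2642
f(34) = 2642 / 34
= 77.7 occurrences


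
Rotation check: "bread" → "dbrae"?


Word: "bread", Candidate: "dbrae"
Method: check if candidate is substring of word+word
"breadbread" contains "dbrae"? No
Is rotation = No


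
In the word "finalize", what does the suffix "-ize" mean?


Suffix: -ize
Example: finalize = final + -ize
Meaning = to make


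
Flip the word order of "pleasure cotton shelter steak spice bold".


Original: "pleasure cotton shelter steak spice bold"
Words (1..n): pleasure | cotton | shelter | steak | spice | bold
Reversed (n..1): bold | spice | steak | shelter | cotton | pleasure
Result = "bold spice steak shelter cotton pleasure"


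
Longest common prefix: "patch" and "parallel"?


Word 1: "patch"
Word 2: "parallel"
Comparing from start:
  Pos 0: 'p' == 'p'
  Pos 1: 'a' == 'a'
  Pos 2: 't' != 'r' (stop)
LCP = "pa" (length 2)


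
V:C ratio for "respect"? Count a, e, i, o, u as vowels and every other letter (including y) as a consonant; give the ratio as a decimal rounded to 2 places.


Word: "respect"
Vowels (a,e,i,o,u): 2
Consonants: 5
Ratio = 2/5
= 0.40


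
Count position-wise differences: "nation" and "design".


Comparing character by character (same length = 6):
  Pos 0: 'n' vs 'd' !=
  Pos 1: 'a' vs 'e' !=
  Pos 2: 't' vs 's' !=
  Pos 3: 'i' vs 'i' =
  Pos 4: 'o' vs 'g' !=
  Pos 5: 'n' vs 'n' =
Hamming distance = 4


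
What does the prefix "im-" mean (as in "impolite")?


Prefix: im-
As in: impolite -> im- + polite
Meaning = not / into


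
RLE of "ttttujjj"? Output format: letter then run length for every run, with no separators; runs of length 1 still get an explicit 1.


String: "ttttujjj"
Scanning for consecutive runs:
  't' x 4
  'u' x 1
  'j' x 3
RLE = "t4u1j3"


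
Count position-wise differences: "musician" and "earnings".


Comparing character by character (same length = 8):
  Pos 0: 'm' vs 'e' !=
  Pos 1: 'u' vs 'a' !=
  Pos 2: 's' vs 'r' !=
  Pos 3: 'i' vs 'n' !=
  Pos 4: 'c' vs 'i' !=
  Pos 5: 'i' vs 'n' !=
  Pos 6: 'a' vs 'g' !=
  Pos 7: 'n' vs 's' !=
Hamming distance = 8


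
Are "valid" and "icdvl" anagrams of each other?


Word 1: "valid" → sorted: adilv
Word 2: "icdvl" → sorted: cdilv
Same letters? adilv != cdilv
Anagram = No


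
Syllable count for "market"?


Word: "market"
Syllable breakdown: mar / ket
Counting: 2 parts
= 2 syllables


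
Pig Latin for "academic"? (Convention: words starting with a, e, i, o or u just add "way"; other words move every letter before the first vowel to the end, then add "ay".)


Word: "academic"
Starts with vowel → add 'way'
Pig Latin = "academicway"


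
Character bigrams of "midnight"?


Word: "midnight" (length 8)
Number of bigrams = 8 - 2 + 1 = 7
  Position 0: "mi"
  Position 1: "id"
  Position 2: "dn"
  Position 3: "ni"
  Position 4: "ig"
  Position 5: "gh"
  Position 6: "ht"
Bigrams = "mi", "id", "dn", "ni", "ig", "gh", "ht"


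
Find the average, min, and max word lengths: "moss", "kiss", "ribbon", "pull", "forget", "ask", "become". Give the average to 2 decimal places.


Lengths: "moss"=4, "kiss"=4, "ribbon"=6, "pull"=4, "forget"=6, "ask"=3, "become"=6
Sum = 33, Count = 7
Average = 33/7 = 4.71
= avg=4.71, min=3, max=6


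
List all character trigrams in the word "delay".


Word: "delay" (length 5)
Number of trigrams = 5 - 3 + 1 = 3
  Position 0: "del"
  Position 1: "ela"
  Position 2: "lay"
Trigrams = "del", "ela", "lay"


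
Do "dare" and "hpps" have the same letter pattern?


Pattern of "dare": [0, 1, 2, 3]
Pattern of "hpps": [0, 1, 1, 2]
Patterns do not match
Same pattern = No


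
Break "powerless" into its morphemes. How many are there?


Word: "powerless"
Morphemes: power + -less
Each morpheme carries meaning
= 2 morphemes


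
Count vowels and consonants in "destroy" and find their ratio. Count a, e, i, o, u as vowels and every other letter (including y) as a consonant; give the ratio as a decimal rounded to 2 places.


Word: "destroy"
Vowels (a,e,i,o,u): 2
Consonants: 5
Ratio = 2/5
= 0.40


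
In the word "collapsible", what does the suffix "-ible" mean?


Suffix: -ible
As in: collapsible -> collapse + -ible, with a spelling change
Meaning = capable of


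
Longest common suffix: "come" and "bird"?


Word 1: "come"
Word 2: "bird"
Comparing from end:
  Pos -1: 'e' != 'd' (stop)
LCS = "" (length 0)


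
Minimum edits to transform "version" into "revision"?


Word 1: "version" (length 7)
Word 2: "revision" (length 8)
One optimal edit sequence (insert/delete/substitute each cost 1):
  1. substitute 'v' -> 'r'  (+1)
  2. keep 'e'
  3. insert 'v'  (+1)
  4. substitute 'r' -> 'i'  (+1)
  5. keep 's'
  6. keep 'i'
  7. keep 'o'
  8. keep 'n'
Total edit operations: 3
Edit distance = 3


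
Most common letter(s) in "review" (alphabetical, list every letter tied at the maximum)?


Word: "review"
Letter counts:
  'e': 2
  'i': 1
  'r': 1
  'v': 1
  'w': 1
Maximum count = 2
Most frequent = 'e' (2 times each)


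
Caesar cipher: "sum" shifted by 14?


Word: "sum"
Shift: 14
Each letter → (letter + shift) mod 26:
  's' (18) + 14 = 6 → 'g'
  'u' (20) + 14 = 8 → 'i'
  'm' (12) + 14 = 0 → 'a'
Result = "gia"


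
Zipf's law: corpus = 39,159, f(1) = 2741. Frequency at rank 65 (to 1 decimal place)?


Zipf's law: f(r) = f(1) / r
f(1) = 2741
f(65) = 2741 / 65
= 42.2 occurrences


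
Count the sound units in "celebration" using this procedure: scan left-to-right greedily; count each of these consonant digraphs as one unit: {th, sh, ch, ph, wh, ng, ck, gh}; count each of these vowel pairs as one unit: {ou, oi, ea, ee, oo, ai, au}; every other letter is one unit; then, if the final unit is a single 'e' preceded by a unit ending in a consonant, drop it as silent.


Word: "celebration" (11 letters)
Left-to-right scan:
  1. 'c' (letter)
  2. 'e' (letter)
  3. 'l' (letter)
  4. 'e' (letter)
  5. 'b' (letter)
  6. 'r' (letter)
  7. 'a' (letter)
  8. 't' (letter)
  9. 'i' (letter)
  10. 'o' (letter)
  11. 'n' (letter)
Units from scan: 11
Sound units = 11 units


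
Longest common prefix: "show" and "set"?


Word 1: "show"
Word 2: "set"
Comparing from start:
  Pos 0: 's' == 's'
  Pos 1: 'h' != 'e' (stop)
LCP = "s" (length 1)


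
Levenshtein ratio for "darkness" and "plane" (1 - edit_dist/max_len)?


Word 1: "darkness" (length 8)
Word 2: "plane" (length 5)
One optimal edit sequence:
  1. delete 'd'  (+1)
  2. substitute 'a' -> 'p'  (+1)
  3. substitute 'r' -> 'l'  (+1)
  4. substitute 'k' -> 'a'  (+1)
  5. keep 'n'
  6. keep 'e'
  7. delete 's'  (+1)
  8. delete 's'  (+1)
Edit distance = 6
Max length = max(8, 5) = 8
Similarity = 1 - 6/8
= 0.2500


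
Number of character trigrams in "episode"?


Word: "episode" (length 7)
Number of 3-grams = length - 3 + 1 = 7 - 3 + 1
= 5


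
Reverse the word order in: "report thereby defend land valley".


Original: "report thereby defend land valley"
Words (1..n): report | thereby | defend | land | valley
Reversed (n..1): valley | land | defend | thereby | report
Result = "valley land defend thereby report"


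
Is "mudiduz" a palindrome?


Word: "mudiduz"
Reversed: "zudidum"
Forward == Backward? mudiduz != zudidum
Palindrome = No


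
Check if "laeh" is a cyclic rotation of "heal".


Word: "heal", Candidate: "laeh"
Method: check if candidate is substring of word+word
"healheal" contains "laeh"? No
Is rotation = No


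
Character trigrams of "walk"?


Word: "walk" (length 4)
Number of trigrams = 4 - 3 + 1 = 2
  Position 0: "wal"
  Position 1: "alk"
Trigrams = "wal", "alk"


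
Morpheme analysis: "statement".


Word: "statement"
Morphemes: state / -ment
Each morpheme carries meaning
= 2 morphemes


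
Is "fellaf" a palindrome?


Word: "fellaf"
Reversed: "fallef"
Forward == Backward? fellaf != fallef
Palindrome = No


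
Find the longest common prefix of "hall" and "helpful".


Word 1: "hall"
Word 2: "helpful"
Comparing from start:
  Pos 0: 'h' == 'h'
  Pos 1: 'a' != 'e' (stop)
LCP = "h" (length 1)


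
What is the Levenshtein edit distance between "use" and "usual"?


Word 1: "use" (length 3)
Word 2: "usual" (length 5)
One optimal edit sequence (insert/delete/substitute each cost 1):
  1. keep 'u'
  2. keep 's'
  3. insert 'u'  (+1)
  4. insert 'a'  (+1)
  5. substitute 'e' -> 'l'  (+1)
Total edit operations: 3
Edit distance = 3


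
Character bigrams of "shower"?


Word: "shower" (length 6)
Number of bigrams = 6 - 2 + 1 = 5
  Position 0: "sh"
  Position 1: "ho"
  Position 2: "ow"
  Position 3: "we"
  Position 4: "er"
Bigrams = "sh", "ho", "ow", "we", "er"


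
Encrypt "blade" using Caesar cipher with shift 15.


Word: "blade"
Shift: 15
Each letter → (letter + shift) mod 26:
  'b' (1) + 15 = 16 → 'q'
  'l' (11) + 15 = 0 → 'a'
  'a' (0) + 15 = 15 → 'p'
  'd' (3) + 15 = 18 → 's'
  'e' (4) + 15 = 19 → 't'
Result = "qapst"


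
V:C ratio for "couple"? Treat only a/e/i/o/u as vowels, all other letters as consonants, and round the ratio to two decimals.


Word: "couple"
Vowels (a,e,i,o,u): 3
Consonants: 3
Ratio = 3/3
= 1.00


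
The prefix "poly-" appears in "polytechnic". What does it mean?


Prefix: poly-
Example: polytechnic (poly- + technic)
Meaning = many


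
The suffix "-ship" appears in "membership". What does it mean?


Suffix: -ship
Example: membership = member + -ship
Meaning = state / position


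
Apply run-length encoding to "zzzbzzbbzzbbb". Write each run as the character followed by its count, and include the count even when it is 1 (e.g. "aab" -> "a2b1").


String: "zzzbzzbbzzbbb"
Scanning for consecutive runs:
  'z' x 3
  'b' x 1
  'z' x 2
  'b' x 2
  'z' x 2
  'b' x 3
RLE = "z3b1z2b2z2b3"


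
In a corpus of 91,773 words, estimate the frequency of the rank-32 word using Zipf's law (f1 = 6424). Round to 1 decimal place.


Zipf's law: f(r) = f(1) / r
f(1) = 6424
f(32) = 6424 / 32
= 200.8 occurrences


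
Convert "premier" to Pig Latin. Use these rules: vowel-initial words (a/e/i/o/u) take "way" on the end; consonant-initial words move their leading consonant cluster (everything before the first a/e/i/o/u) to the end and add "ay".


Word: "premier"
Starts with consonant(s) → move to end, add 'ay'
Consonant cluster: "pr"
Pig Latin = "emierpray"


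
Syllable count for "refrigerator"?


Word: "refrigerator"
Syllable breakdown: re / frig / er / a / tor
Counting: 5 parts
= 5 syllables


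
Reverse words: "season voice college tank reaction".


Original: "season voice college tank reaction"
Words (1..n): season | voice | college | tank | reaction
Reversed (n..1): reaction | tank | college | voice | season
Result = "reaction tank college voice season"


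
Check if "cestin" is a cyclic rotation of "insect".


Word: "insect", Candidate: "cestin"
Method: check if candidate is substring of word+word
"insectinsect" contains "cestin"? No
Is rotation = No


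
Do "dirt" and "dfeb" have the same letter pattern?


Pattern of "dirt": [0, 1, 2, 3]
Pattern of "dfeb": [0, 1, 2, 3]
Patterns match
Same pattern = Yes


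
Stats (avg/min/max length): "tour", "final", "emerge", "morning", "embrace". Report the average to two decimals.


Lengths: "tour"=4, "final"=5, "emerge"=6, "morning"=7, "embrace"=7
Sum = 29, Count = 5
Average = 29/5 = 5.80
= avg=5.80, min=4, max=7


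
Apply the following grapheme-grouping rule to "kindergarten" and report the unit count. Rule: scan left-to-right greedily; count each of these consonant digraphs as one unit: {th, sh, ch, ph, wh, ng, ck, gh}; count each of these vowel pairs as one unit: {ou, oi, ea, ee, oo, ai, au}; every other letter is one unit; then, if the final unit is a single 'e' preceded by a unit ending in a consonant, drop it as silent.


Word: "kindergarten" (12 letters)
Left-to-right scan:
  (1) 'k' (letter)
  (2) 'i' (letter)
  (3) 'n' (letter)
  (4) 'd' (letter)
  (5) 'e' (letter)
  (6) 'r' (letter)
  (7) 'g' (letter)
  (8) 'a' (letter)
  (9) 'r' (letter)
  (10) 't' (letter)
  (11) 'e' (letter)
  (12) 'n' (letter)
Units from scan: 12
Sound units = 12 units


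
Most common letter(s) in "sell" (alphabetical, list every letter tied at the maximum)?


Word: "sell"
Letter counts:
  'e': 1
  'l': 2
  's': 1
Maximum count = 2
Most frequent = 'l' (2 times each)


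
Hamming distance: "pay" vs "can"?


Comparing character by character (same length = 3):
  Pos 0: 'p' vs 'c' !=
  Pos 1: 'a' vs 'a' =
  Pos 2: 'y' vs 'n' !=
Hamming distance = 2


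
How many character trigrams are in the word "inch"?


Word: "inch" (length 4)
Number of 3-grams = length - 3 + 1 = 4 - 3 + 1
= 2


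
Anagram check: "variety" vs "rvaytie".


Word 1: "variety" → sorted: aeirtvy
Word 2: "rvaytie" → sorted: aeirtvy
Same letters? aeirtvy == aeirtvy
Anagram = Yes


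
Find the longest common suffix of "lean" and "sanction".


Word 1: "lean"
Word 2: "sanction"
Comparing from end:
  Pos -1: 'n' == 'n'
  Pos -2: 'a' != 'o' (stop)
LCS = "n" (length 1)


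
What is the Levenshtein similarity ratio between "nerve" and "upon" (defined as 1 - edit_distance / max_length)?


Word 1: "nerve" (length 5)
Word 2: "upon" (length 4)
One optimal edit sequence:
  1. delete 'n'  (+1)
  2. substitute 'e' -> 'u'  (+1)
  3. substitute 'r' -> 'p'  (+1)
  4. substitute 'v' -> 'o'  (+1)
  5. substitute 'e' -> 'n'  (+1)
Edit distance = 5
Max length = max(5, 4) = 5
Similarity = 1 - 5/5
= 0.0000


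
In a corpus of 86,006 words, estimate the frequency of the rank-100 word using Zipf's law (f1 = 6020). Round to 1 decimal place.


Zipf's law: f(r) = f(1) / r
f(1) = 6020
f(100) = 6020 / 100
= 60.2 occurrences


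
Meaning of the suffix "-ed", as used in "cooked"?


Suffix: -ed
Example: cooked (cook + -ed)
Meaning = past tense


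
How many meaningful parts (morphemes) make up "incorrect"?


Word: "incorrect"
Morphemes: in- / correct
Each morpheme carries meaning
= 2 morphemes


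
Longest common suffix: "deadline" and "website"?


Word 1: "deadline"
Word 2: "website"
Comparing from end:
  Pos -1: 'e' == 'e'
  Pos -2: 'n' != 't' (stop)
LCS = "e" (length 1)


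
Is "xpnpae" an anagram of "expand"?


Word 1: "expand" → sorted: adenpx
Word 2: "xpnpae" → sorted: aenppx
Same letters? adenpx != aenppx
Anagram = No


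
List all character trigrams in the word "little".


Word: "little" (length 6)
Number of trigrams = 6 - 3 + 1 = 4
  Position 0: "lit"
  Position 1: "itt"
  Position 2: "ttl"
  Position 3: "tle"
Trigrams = "lit", "itt", "ttl", "tle"


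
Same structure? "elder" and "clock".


Pattern of "elder": [0, 1, 2, 0, 3]
Pattern of "clock": [0, 1, 2, 0, 3]
Patterns match
Same pattern = Yes


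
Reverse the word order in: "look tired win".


Original: "look tired win"
Words (1..n): look | tired | win
Reversed (n..1): win | tired | look
Result = "win tired look"


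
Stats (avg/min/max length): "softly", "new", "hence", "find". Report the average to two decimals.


Lengths: "softly"=6, "new"=3, "hence"=5, "find"=4
Sum = 18, Count = 4
Average = 18/4 = 4.50
= avg=4.50, min=3, max=6


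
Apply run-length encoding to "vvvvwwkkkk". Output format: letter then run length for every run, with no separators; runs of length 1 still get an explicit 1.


String: "vvvvwwkkkk"
Scanning for consecutive runs:
  'v' x 4
  'w' x 2
  'k' x 4
RLE = "v4w2k4"


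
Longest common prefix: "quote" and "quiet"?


Word 1: "quote"
Word 2: "quiet"
Comparing from start:
  Pos 0: 'q' == 'q'
  Pos 1: 'u' == 'u'
  Pos 2: 'o' != 'i' (stop)
LCP = "qu" (length 2)


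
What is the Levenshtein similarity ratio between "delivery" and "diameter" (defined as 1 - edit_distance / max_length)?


Word 1: "delivery" (length 8)
Word 2: "diameter" (length 8)
One optimal edit sequence:
  1. keep 'd'
  2. insert 'i'  (+1)
  3. substitute 'e' -> 'a'  (+1)
  4. substitute 'l' -> 'm'  (+1)
  5. substitute 'i' -> 'e'  (+1)
  6. substitute 'v' -> 't'  (+1)
  7. keep 'e'
  8. keep 'r'
  9. delete 'y'  (+1)
Edit distance = 6
Max length = max(8, 8) = 8
Similarity = 1 - 6/8
= 0.2500


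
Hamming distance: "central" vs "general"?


Comparing character by character (same length = 7):
  Pos 0: 'c' vs 'g' !=
  Pos 1: 'e' vs 'e' =
  Pos 2: 'n' vs 'n' =
  Pos 3: 't' vs 'e' !=
  Pos 4: 'r' vs 'r' =
  Pos 5: 'a' vs 'a' =
  Pos 6: 'l' vs 'l' =
Hamming distance = 2


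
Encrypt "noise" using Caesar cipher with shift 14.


Word: "noise"
Shift: 14
Each letter → (letter + shift) mod 26:
  'n' (13) + 14 = 1 → 'b'
  'o' (14) + 14 = 2 → 'c'
  'i' (8) + 14 = 22 → 'w'
  's' (18) + 14 = 6 → 'g'
  'e' (4) + 14 = 18 → 's'
Result = "bcwgs"


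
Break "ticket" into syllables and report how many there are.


Word: "ticket"
Syllable breakdown: tick | et
Counting: 2 parts
= 2 syllables


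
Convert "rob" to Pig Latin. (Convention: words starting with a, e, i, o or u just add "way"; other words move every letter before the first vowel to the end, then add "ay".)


Word: "rob"
Starts with consonant(s) → move to end, add 'ay'
Consonant cluster: "r"
Pig Latin = "obray"


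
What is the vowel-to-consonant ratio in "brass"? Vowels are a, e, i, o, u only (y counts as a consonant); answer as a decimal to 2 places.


Word: "brass"
Vowels (a,e,i,o,u): 1
Consonants: 4
Ratio = 1/4
= 0.25


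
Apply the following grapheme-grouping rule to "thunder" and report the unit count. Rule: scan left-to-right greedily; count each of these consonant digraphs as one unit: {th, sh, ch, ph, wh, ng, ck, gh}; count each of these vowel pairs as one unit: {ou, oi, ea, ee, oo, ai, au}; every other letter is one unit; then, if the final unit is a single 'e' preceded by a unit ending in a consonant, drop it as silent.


Word: "thunder" (7 letters)
Left-to-right scan:
  1. 'th' (digraph)
  2. 'u' (letter)
  3. 'n' (letter)
  4. 'd' (letter)
  5. 'e' (letter)
  6. 'r' (letter)
Units from scan: 6
Sound units = 6 units


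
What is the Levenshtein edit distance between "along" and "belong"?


Word 1: "along" (length 5)
Word 2: "belong" (length 6)
One optimal edit sequence (insert/delete/substitute each cost 1):
  1. insert 'b'  (+1)
  2. substitute 'a' -> 'e'  (+1)
  3. keep 'l'
  4. keep 'o'
  5. keep 'n'
  6. keep 'g'
Total edit operations: 2
Edit distance = 2


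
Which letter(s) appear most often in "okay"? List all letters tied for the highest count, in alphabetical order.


Word: "okay"
Letter counts:
  'a': 1
  'k': 1
  'o': 1
  'y': 1
Maximum count = 1
Most frequent = 'a', 'k', 'o', 'y' (1 time each)


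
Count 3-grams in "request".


Word: "request" (length 7)
Number of 3-grams = length - 3 + 1 = 7 - 3 + 1
= 5


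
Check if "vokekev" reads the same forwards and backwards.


Word: "vokekev"
Reversed: "vekekov"
Forward == Backward? vokekev != vekekov
Palindrome = No


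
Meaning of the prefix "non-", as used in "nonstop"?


Prefix: non-
Example: nonstop (non- + stop)
Meaning = not


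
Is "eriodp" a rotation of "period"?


Word: "period", Candidate: "eriodp"
Method: check if candidate is substring of word+word
"periodperiod" contains "eriodp"? Yes
Is rotation = Yes


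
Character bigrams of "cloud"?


Word: "cloud" (length 5)
Number of bigrams = 5 - 2 + 1 = 4
  Position 0: "cl"
  Position 1: "lo"
  Position 2: "ou"
  Position 3: "ud"
Bigrams = "cl", "lo", "ou", "ud"


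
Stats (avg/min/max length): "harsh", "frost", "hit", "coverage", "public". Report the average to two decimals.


Lengths: "harsh"=5, "frost"=5, "hit"=3, "coverage"=8, "public"=6
Sum = 27, Count = 5
Average = 27/5 = 5.40
= avg=5.40, min=3, max=8


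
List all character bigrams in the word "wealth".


Word: "wealth" (length 6)
Number of bigrams = 6 - 2 + 1 = 5
  Position 0: "we"
  Position 1: "ea"
  Position 2: "al"
  Position 3: "lt"
  Position 4: "th"
Bigrams = "we", "ea", "al", "lt", "th"


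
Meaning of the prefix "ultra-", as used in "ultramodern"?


Prefix: ultra-
Example: ultramodern = ultra- + modern
Meaning = beyond


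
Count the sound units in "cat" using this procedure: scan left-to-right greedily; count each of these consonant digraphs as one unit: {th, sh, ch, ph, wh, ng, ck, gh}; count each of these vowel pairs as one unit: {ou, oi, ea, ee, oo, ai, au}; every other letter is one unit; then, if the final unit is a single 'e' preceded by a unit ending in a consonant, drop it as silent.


Word: "cat" (3 letters)
Left-to-right scan:
  [1] 'c' (letter)
  [2] 'a' (letter)
  [3] 't' (letter)
Units from scan: 3
Sound units = 3 units


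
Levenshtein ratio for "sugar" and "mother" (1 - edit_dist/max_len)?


Word 1: "sugar" (length 5)
Word 2: "mother" (length 6)
One optimal edit sequence:
  1. insert 'm'  (+1)
  2. substitute 's' -> 'o'  (+1)
  3. substitute 'u' -> 't'  (+1)
  4. substitute 'g' -> 'h'  (+1)
  5. substitute 'a' -> 'e'  (+1)
  6. keep 'r'
Edit distance = 5
Max length = max(5, 6) = 6
Similarity = 1 - 5/6
= 0.1667


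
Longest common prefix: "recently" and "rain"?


Word 1: "recently"
Word 2: "rain"
Comparing from start:
  Pos 0: 'r' == 'r'
  Pos 1: 'e' != 'a' (stop)
LCP = "r" (length 1)


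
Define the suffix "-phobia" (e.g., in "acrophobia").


Suffix: -phobia
Example: acrophobia (acro- + -phobia)
Meaning = fear of


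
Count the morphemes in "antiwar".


Word: "antiwar"
Morphemes: anti- / war
Each morpheme carries meaning
= 2 morphemes


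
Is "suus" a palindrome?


Word: "suus"
Reversed: "suus"
Forward == Backward? suus == suus
Palindrome = Yes


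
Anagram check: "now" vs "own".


Word 1: "now" → sorted: now
Word 2: "own" → sorted: now
Same letters? now == now
Anagram = Yes


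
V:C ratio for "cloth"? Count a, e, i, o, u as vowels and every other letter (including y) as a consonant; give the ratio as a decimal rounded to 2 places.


Word: "cloth"
Vowels (a,e,i,o,u): 1
Consonants: 4
Ratio = 1/4
= 0.25


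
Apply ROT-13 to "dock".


Word: "dock"
Shift: 13
Each letter → (letter + shift) mod 26:
  'd' (3) + 13 = 16 → 'q'
  'o' (14) + 13 = 1 → 'b'
  'c' (2) + 13 = 15 → 'p'
  'k' (10) + 13 = 23 → 'x'
Result = "qbpx"


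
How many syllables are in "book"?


Word: "book"
Syllable breakdown: book
Counting: 1 part
= 1 syllable


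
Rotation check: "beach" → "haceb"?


Word: "beach", Candidate: "haceb"
Method: check if candidate is substring of word+word
"beachbeach" contains "haceb"? No
Is rotation = No


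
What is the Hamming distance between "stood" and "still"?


Comparing character by character (same length = 5):
  Pos 0: 's' vs 's' =
  Pos 1: 't' vs 't' =
  Pos 2: 'o' vs 'i' !=
  Pos 3: 'o' vs 'l' !=
  Pos 4: 'd' vs 'l' !=
Hamming distance = 3


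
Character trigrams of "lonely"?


Word: "lonely" (length 6)
Number of trigrams = 6 - 3 + 1 = 4
  Position 0: "lon"
  Position 1: "one"
  Position 2: "nel"
  Position 3: "ely"
Trigrams = "lon", "one", "nel", "ely"


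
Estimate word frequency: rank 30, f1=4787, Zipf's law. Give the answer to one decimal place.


Zipf's law: f(r) = f(1) / r
f(1) = 4787
f(30) = 4787 / 30
= 159.6 occurrences


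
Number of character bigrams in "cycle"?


Word: "cycle" (length 5)
Number of 2-grams = length - 2 + 1 = 5 - 2 + 1
= 4


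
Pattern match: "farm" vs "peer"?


Pattern of "farm": [0, 1, 2, 3]
Pattern of "peer": [0, 1, 1, 2]
Patterns do not match
Same pattern = No


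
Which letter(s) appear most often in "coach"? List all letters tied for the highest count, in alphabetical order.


Word: "coach"
Letter counts:
  'a': 1
  'c': 2
  'h': 1
  'o': 1
Maximum count = 2
Most frequent = 'c' (2 times each)


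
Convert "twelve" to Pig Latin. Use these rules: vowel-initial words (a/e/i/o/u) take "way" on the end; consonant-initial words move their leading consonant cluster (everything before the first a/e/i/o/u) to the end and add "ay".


Word: "twelve"
Starts with consonant(s) → move to end, add 'ay'
Consonant cluster: "tw"
Pig Latin = "elvetway"


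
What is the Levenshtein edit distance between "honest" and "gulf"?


Word 1: "honest" (length 6)
Word 2: "gulf" (length 4)
One optimal edit sequence (insert/delete/substitute each cost 1):
  1. delete 'h'  (+1)
  2. delete 'o'  (+1)
  3. substitute 'n' -> 'g'  (+1)
  4. substitute 'e' -> 'u'  (+1)
  5. substitute 's' -> 'l'  (+1)
  6. substitute 't' -> 'f'  (+1)
Total edit operations: 6
Edit distance = 6


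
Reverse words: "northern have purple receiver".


Original: "northern have purple receiver"
Words (1..n): northern | have | purple | receiver
Reversed (n..1): receiver | purple | have | northern
Result = "receiver purple have northern"


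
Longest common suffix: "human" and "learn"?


Word 1: "human"
Word 2: "learn"
Comparing from end:
  Pos -1: 'n' == 'n'
  Pos -2: 'a' != 'r' (stop)
LCS = "n" (length 1)


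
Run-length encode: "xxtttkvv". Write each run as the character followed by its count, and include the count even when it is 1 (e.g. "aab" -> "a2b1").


String: "xxtttkvv"
Scanning for consecutive runs:
  'x' x 2
  't' x 3
  'k' x 1
  'v' x 2
RLE = "x2t3k1v2"


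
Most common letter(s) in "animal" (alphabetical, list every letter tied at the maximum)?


Word: "animal"
Letter counts:
  'a': 2
  'i': 1
  'l': 1
  'm': 1
  'n': 1
Maximum count = 2
Most frequent = 'a' (2 times each)


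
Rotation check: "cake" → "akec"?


Word: "cake", Candidate: "akec"
Method: check if candidate is substring of word+word
"cakecake" contains "akec"? Yes
Is rotation = Yes


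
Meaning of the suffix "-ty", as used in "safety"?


Suffix: -ty
Example: safety = safe + -ty
Meaning = quality of


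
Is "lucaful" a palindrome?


Word: "lucaful"
Reversed: "lufacul"
Forward == Backward? lucaful != lufacul
Palindrome = No


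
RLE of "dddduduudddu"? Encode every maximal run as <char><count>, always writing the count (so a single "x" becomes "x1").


String: "dddduduudddu"
Scanning for consecutive runs:
  'd' x 4
  'u' x 1
  'd' x 1
  'u' x 2
  'd' x 3
  'u' x 1
RLE = "d4u1d1u2d3u1"


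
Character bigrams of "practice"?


Word: "practice" (length 8)
Number of bigrams = 8 - 2 + 1 = 7
  Position 0: "pr"
  Position 1: "ra"
  Position 2: "ac"
  Position 3: "ct"
  Position 4: "ti"
  Position 5: "ic"
  Position 6: "ce"
Bigrams = "pr", "ra", "ac", "ct", "ti", "ic", "ce"


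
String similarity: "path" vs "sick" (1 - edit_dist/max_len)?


Word 1: "path" (length 4)
Word 2: "sick" (length 4)
One optimal edit sequence:
  1. substitute 'p' -> 's'  (+1)
  2. substitute 'a' -> 'i'  (+1)
  3. substitute 't' -> 'c'  (+1)
  4. substitute 'h' -> 'k'  (+1)
Edit distance = 4
Max length = max(4, 4) = 4
Similarity = 1 - 4/4
= 0.0000


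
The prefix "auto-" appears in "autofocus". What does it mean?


Prefix: auto-
As in: autofocus -> auto- + focus
Meaning = self


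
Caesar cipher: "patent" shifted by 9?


Word: "patent"
Shift: 9
Each letter → (letter + shift) mod 26:
  'p' (15) + 9 = 24 → 'y'
  'a' (0) + 9 = 9 → 'j'
  't' (19) + 9 = 2 → 'c'
  'e' (4) + 9 = 13 → 'n'
  'n' (13) + 9 = 22 → 'w'
  't' (19) + 9 = 2 → 'c'
Result = "yjcnwc"


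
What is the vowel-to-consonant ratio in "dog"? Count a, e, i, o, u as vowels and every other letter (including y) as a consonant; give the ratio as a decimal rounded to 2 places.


Word: "dog"
Vowels (a,e,i,o,u): 1
Consonants: 2
Ratio = 1/2
= 0.50


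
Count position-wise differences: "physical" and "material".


Comparing character by character (same length = 8):
  Pos 0: 'p' vs 'm' !=
  Pos 1: 'h' vs 'a' !=
  Pos 2: 'y' vs 't' !=
  Pos 3: 's' vs 'e' !=
  Pos 4: 'i' vs 'r' !=
  Pos 5: 'c' vs 'i' !=
  Pos 6: 'a' vs 'a' =
  Pos 7: 'l' vs 'l' =
Hamming distance = 6


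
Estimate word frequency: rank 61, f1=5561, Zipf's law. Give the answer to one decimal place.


Zipf's law: f(r) = f(1) / r
f(1) = 5561
f(61) = 5561 / 61
= 91.2 occurrences


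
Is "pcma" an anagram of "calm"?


Word 1: "calm" → sorted: aclm
Word 2: "pcma" → sorted: acmp
Same letters? aclm != acmp
Anagram = No


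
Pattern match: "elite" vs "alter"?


Pattern of "elite": [0, 1, 2, 3, 0]
Pattern of "alter": [0, 1, 2, 3, 4]
Patterns do not match
Same pattern = No
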